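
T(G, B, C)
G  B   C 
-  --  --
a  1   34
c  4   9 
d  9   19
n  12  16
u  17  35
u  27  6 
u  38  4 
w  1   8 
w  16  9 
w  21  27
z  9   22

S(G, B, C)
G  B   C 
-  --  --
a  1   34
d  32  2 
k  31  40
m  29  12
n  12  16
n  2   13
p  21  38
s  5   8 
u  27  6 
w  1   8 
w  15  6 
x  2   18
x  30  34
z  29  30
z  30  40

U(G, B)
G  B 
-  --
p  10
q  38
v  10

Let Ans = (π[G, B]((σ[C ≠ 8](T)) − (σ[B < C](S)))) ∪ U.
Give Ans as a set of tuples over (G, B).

{(c, 4), (d, 9), (p, 10), (q, 38), (u, 17), (u, 27), (u, 38), (v, 10), (w, 16), (w, 21), (z, 9)}

Filtering on C ≠ 8 leaves {(a, 1, 34), (c, 4, 9), (d, 9, 19), (n, 12, 16), (u, 17, 35), (u, 27, 6), (u, 38, 4), (w, 16, 9), (w, 21, 27), (z, 9, 22)}.
Filtering on B < C leaves {(a, 1, 34), (k, 31, 40), (n, 12, 16), (n, 2, 13), (p, 21, 38), (s, 5, 8), (w, 1, 8), (x, 2, 18), (x, 30, 34), (z, 29, 30), (z, 30, 40)}.
Difference: {(a, 1, 34), (c, 4, 9), (d, 9, 19), (n, 12, 16), (u, 17, 35), (u, 27, 6), (u, 38, 4), (w, 16, 9), (w, 21, 27), (z, 9, 22)} with {(a, 1, 34), (k, 31, 40), (n, 12, 16), (n, 2, 13), (p, 21, 38), (s, 5, 8), (w, 1, 8), (x, 2, 18), (x, 30, 34), (z, 29, 30), (z, 30, 40)} → {(c, 4, 9), (d, 9, 19), (u, 17, 35), (u, 27, 6), (u, 38, 4), (w, 16, 9), (w, 21, 27), (z, 9, 22)}
Projecting to G, B: {(c, 4), (d, 9), (u, 17), (u, 27), (u, 38), (w, 16), (w, 21), (z, 9)}
Union: {(c, 4), (d, 9), (u, 17), (u, 27), (u, 38), (w, 16), (w, 21), (z, 9)} with {(p, 10), (q, 38), (v, 10)} → {(c, 4), (d, 9), (p, 10), (q, 38), (u, 17), (u, 27), (u, 38), (v, 10), (w, 16), (w, 21), (z, 9)}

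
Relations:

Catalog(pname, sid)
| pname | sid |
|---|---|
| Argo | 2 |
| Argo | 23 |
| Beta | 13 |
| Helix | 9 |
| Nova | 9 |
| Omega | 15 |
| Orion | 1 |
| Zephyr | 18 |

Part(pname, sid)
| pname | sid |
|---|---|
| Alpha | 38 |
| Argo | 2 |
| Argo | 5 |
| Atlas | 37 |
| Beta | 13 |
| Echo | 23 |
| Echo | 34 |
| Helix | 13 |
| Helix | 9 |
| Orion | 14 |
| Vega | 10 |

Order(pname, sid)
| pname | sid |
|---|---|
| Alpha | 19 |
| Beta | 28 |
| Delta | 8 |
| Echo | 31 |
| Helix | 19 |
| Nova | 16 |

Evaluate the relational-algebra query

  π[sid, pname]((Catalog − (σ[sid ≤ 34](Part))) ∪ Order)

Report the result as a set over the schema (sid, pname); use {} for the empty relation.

{(1, Orion), (15, Omega), (16, Nova), (18, Zephyr), (19, Alpha), (19, Helix), (23, Argo), (28, Beta), (31, Echo), (8, Delta), (9, Nova)}

σ[sid ≤ 34]: keep tuples satisfying sid ≤ 34 → {(Argo, 2), (Argo, 5), (Beta, 13), (Echo, 23), (Echo, 34), (Helix, 13), (Helix, 9), (Orion, 14), (Vega, 10)}
Set difference of the two operands is {(Argo, 23), (Nova, 9), (Omega, 15), (Orion, 1), (Zephyr, 18)}.
Set union of the two operands is {(Alpha, 19), (Argo, 23), (Beta, 28), (Delta, 8), (Echo, 31), (Helix, 19), (Nova, 16), (Nova, 9), (Omega, 15), (Orion, 1), (Zephyr, 18)}.
π_{sid, pname} gives {(1, Orion), (15, Omega), (16, Nova), (18, Zephyr), (19, Alpha), (19, Helix), (23, Argo), (28, Beta), (31, Echo), (8, Delta), (9, Nova)}.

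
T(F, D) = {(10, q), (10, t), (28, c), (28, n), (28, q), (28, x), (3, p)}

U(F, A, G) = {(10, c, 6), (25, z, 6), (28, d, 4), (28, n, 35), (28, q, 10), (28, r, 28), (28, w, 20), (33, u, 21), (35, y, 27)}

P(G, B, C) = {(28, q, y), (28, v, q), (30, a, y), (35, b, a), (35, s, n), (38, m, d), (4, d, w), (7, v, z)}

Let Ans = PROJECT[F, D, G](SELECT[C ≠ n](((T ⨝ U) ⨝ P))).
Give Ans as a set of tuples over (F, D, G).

{(28, c, 28), (28, c, 35), (28, c, 4), (28, n, 28), (28, n, 35), (28, n, 4), (28, q, 28), (28, q, 35), (28, q, 4), (28, x, 28), (28, x, 35), (28, x, 4)}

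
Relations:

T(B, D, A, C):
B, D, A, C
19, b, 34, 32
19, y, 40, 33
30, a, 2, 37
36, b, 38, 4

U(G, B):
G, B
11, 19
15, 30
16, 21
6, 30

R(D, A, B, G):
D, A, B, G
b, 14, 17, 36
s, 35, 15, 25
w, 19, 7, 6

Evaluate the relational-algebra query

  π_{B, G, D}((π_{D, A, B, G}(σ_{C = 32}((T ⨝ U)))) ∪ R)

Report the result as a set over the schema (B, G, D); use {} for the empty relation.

T ⋈ U (natural join on B): {(19, b, 34, 32, 11), (19, y, 40, 33, 11), (30, a, 2, 37, 15), (30, a, 2, 37, 6)}
Filtering on C = 32 leaves {(19, b, 34, 32, 11)}.
Projecting to D, A, B, G: {(b, 34, 19, 11)}
Set union of the two operands is {(b, 14, 17, 36), (b, 34, 19, 11), (s, 35, 15, 25), (w, 19, 7, 6)}.
Projecting to B, G, D: {(15, 25, s), (17, 36, b), (19, 11, b), (7, 6, w)}

{(15, 25, s), (17, 36, b), (19, 11, b), (7, 6, w)}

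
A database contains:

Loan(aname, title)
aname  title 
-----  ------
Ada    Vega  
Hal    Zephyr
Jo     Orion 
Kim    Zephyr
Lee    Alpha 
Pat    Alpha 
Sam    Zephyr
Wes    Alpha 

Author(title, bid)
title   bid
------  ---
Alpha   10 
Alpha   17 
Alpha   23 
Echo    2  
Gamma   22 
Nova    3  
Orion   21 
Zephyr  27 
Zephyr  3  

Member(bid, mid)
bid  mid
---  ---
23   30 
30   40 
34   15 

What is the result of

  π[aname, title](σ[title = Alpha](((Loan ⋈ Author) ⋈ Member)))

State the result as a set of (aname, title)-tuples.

{(Lee, Alpha), (Pat, Alpha), (Wes, Alpha)}

Loan ⋈ Author (natural join on title): {(Hal, Zephyr, 27), (Hal, Zephyr, 3), (Jo, Orion, 21), (Kim, Zephyr, 27), (Kim, Zephyr, 3), (Lee, Alpha, 10), (Lee, Alpha, 17), (Lee, Alpha, 23), (Pat, Alpha, 10), (Pat, Alpha, 17), (Pat, Alpha, 23), (Sam, Zephyr, 27), (Sam, Zephyr, 3), (Wes, Alpha, 10), (Wes, Alpha, 17), (Wes, Alpha, 23)}
(Loan ⋈ Author) ⋈ Member (natural join on bid): {(Lee, Alpha, 23, 30), (Pat, Alpha, 23, 30), (Wes, Alpha, 23, 30)}
Apply σ_{title = Alpha}; surviving tuples: {(Lee, Alpha, 23, 30), (Pat, Alpha, 23, 30), (Wes, Alpha, 23, 30)}
Projecting to aname, title: {(Lee, Alpha), (Pat, Alpha), (Wes, Alpha)}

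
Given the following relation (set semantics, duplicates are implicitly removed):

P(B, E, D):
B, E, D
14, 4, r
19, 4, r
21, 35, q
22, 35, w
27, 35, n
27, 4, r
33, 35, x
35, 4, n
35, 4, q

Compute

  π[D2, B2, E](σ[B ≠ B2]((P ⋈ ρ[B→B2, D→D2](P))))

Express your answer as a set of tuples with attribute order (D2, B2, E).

ρ[B→B2, D→D2]: schema becomes (B2, E, D2); tuples unchanged.
P ⋈ ρ[B→B2, D→D2](P) (natural join on E): {(14, 4, r, 14, r), (14, 4, r, 19, r), (14, 4, r, 27, r), (14, 4, r, 35, n), (14, 4, r, 35, q), (19, 4, r, 14, r), (19, 4, r, 19, r), (19, 4, r, 27, r), (19, 4, r, 35, n), (19, 4, r, 35, q), (21, 35, q, 21, q), (21, 35, q, 22, w), (21, 35, q, 27, n), (21, 35, q, 33, x), (22, 35, w, 21, q), (22, 35, w, 22, w), (22, 35, w, 27, n), (22, 35, w, 33, x), (27, 35, n, 21, q), (27, 35, n, 22, w), (27, 35, n, 27, n), (27, 35, n, 33, x), (27, 4, r, 14, r), (27, 4, r, 19, r), (27, 4, r, 27, r), (27, 4, r, 35, n), (27, 4, r, 35, q), (33, 35, x, 21, q), (33, 35, x, 22, w), (33, 35, x, 27, n), (33, 35, x, 33, x), (35, 4, n, 14, r), (35, 4, n, 19, r), (35, 4, n, 27, r), (35, 4, n, 35, n), (35, 4, n, 35, q), (35, 4, q, 14, r), (35, 4, q, 19, r), (35, 4, q, 27, r), (35, 4, q, 35, n), (35, 4, q, 35, q)}
σ[B ≠ B2]: keep tuples satisfying B ≠ B2 → {(14, 4, r, 19, r), (14, 4, r, 27, r), (14, 4, r, 35, n), (14, 4, r, 35, q), (19, 4, r, 14, r), (19, 4, r, 27, r), (19, 4, r, 35, n), (19, 4, r, 35, q), (21, 35, q, 22, w), (21, 35, q, 27, n), (21, 35, q, 33, x), (22, 35, w, 21, q), (22, 35, w, 27, n), (22, 35, w, 33, x), (27, 35, n, 21, q), (27, 35, n, 22, w), (27, 35, n, 33, x), (27, 4, r, 14, r), (27, 4, r, 19, r), (27, 4, r, 35, n), (27, 4, r, 35, q), (33, 35, x, 21, q), (33, 35, x, 22, w), (33, 35, x, 27, n), (35, 4, n, 14, r), (35, 4, n, 19, r), (35, 4, n, 27, r), (35, 4, q, 14, r), (35, 4, q, 19, r), (35, 4, q, 27, r)}
π[D2, B2, E]: project onto (D2, B2, E) (21 duplicate(s) eliminated) → {(n, 27, 35), (n, 35, 4), (q, 21, 35), (q, 35, 4), (r, 14, 4), (r, 19, 4), (r, 27, 4), (w, 22, 35), (x, 33, 35)}

{(n, 27, 35), (n, 35, 4), (q, 21, 35), (q, 35, 4), (r, 14, 4), (r, 19, 4), (r, 27, 4), (w, 22, 35), (x, 33, 35)}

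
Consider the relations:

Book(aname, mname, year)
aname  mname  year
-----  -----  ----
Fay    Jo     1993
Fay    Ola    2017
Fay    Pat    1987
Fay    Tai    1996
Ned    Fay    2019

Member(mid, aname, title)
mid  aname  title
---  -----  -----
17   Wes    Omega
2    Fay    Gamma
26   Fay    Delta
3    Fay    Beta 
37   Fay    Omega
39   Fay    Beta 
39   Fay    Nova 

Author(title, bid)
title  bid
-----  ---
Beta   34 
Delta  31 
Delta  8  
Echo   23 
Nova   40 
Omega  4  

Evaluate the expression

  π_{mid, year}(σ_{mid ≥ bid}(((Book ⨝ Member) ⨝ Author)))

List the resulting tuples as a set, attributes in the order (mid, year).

{(26, 1987), (26, 1993), (26, 1996), (26, 2017), (37, 1987), (37, 1993), (37, 1996), (37, 2017), (39, 1987), (39, 1993), (39, 1996), (39, 2017)}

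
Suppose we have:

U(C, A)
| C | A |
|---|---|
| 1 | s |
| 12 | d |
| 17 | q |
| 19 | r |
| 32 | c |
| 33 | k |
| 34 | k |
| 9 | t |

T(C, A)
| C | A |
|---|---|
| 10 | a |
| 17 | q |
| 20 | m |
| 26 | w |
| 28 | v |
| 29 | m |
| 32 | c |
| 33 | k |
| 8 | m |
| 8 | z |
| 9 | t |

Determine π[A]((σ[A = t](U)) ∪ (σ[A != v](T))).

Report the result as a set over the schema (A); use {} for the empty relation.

Apply σ_{A = t}; surviving tuples: {(9, t)}
Apply σ_{A != v}; surviving tuples: {(10, a), (17, q), (20, m), (26, w), (29, m), (32, c), (33, k), (8, m), (8, z), (9, t)}
Set union of the two operands is {(10, a), (17, q), (20, m), (26, w), (29, m), (32, c), (33, k), (8, m), (8, z), (9, t)}.
Projecting to A (2 duplicate(s) eliminated): {a, c, k, m, q, t, w, z}

{a, c, k, m, q, t, w, z}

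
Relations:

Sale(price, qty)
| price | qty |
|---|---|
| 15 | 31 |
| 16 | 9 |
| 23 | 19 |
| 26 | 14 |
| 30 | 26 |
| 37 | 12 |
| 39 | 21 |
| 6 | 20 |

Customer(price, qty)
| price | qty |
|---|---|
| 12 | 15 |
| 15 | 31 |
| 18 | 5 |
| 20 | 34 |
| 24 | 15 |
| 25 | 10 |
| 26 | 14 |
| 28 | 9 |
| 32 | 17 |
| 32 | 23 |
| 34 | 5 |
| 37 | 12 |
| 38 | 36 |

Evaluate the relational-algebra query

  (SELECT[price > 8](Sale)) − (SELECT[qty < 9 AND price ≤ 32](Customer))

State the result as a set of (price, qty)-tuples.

Apply σ_{price > 8}; surviving tuples: {(15, 31), (16, 9), (23, 19), (26, 14), (30, 26), (37, 12), (39, 21)}
Apply σ_{qty < 9 AND price ≤ 32}; surviving tuples: {(18, 5)}
Set difference of the two operands is {(15, 31), (16, 9), (23, 19), (26, 14), (30, 26), (37, 12), (39, 21)}.

{(15, 31), (16, 9), (23, 19), (26, 14), (30, 26), (37, 12), (39, 21)}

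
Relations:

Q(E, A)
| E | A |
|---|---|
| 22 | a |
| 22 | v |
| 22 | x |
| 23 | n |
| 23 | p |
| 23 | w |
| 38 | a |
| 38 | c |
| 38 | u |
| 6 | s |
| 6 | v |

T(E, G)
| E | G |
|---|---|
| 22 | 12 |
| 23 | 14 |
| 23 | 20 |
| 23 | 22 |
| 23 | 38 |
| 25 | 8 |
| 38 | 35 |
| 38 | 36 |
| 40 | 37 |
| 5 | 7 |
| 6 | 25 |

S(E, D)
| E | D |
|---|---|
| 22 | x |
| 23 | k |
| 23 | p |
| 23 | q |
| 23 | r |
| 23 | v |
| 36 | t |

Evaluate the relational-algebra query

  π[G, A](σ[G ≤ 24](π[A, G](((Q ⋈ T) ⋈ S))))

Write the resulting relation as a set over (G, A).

{(12, a), (12, v), (12, x), (14, n), (14, p), (14, w), (20, n), (20, p), (20, w), (22, n), (22, p), (22, w)}

Joining Q and T on E yields {(22, a, 12), (22, v, 12), (22, x, 12), (23, n, 14), (23, n, 20), (23, n, 22), (23, n, 38), (23, p, 14), (23, p, 20), (23, p, 22), (23, p, 38), (23, w, 14), (23, w, 20), (23, w, 22), (23, w, 38), (38, a, 35), (38, a, 36), (38, c, 35), (38, c, 36), (38, u, 35), (38, u, 36), (6, s, 25), (6, v, 25)}.
Joining (Q ⋈ T) and S on E yields {(22, a, 12, x), (22, v, 12, x), (22, x, 12, x), (23, n, 14, k), (23, n, 14, p), (23, n, 14, q), (23, n, 14, r), (23, n, 14, v), (23, n, 20, k), (23, n, 20, p), (23, n, 20, q), (23, n, 20, r), (23, n, 20, v), (23, n, 22, k), (23, n, 22, p), (23, n, 22, q), (23, n, 22, r), (23, n, 22, v), (23, n, 38, k), (23, n, 38, p), (23, n, 38, q), (23, n, 38, r), (23, n, 38, v), (23, p, 14, k), (23, p, 14, p), (23, p, 14, q), (23, p, 14, r), (23, p, 14, v), (23, p, 20, k), (23, p, 20, p), (23, p, 20, q), (23, p, 20, r), (23, p, 20, v), (23, p, 22, k), (23, p, 22, p), (23, p, 22, q), (23, p, 22, r), (23, p, 22, v), (23, p, 38, k), (23, p, 38, p), (23, p, 38, q), (23, p, 38, r), (23, p, 38, v), (23, w, 14, k), (23, w, 14, p), (23, w, 14, q), (23, w, 14, r), (23, w, 14, v), (23, w, 20, k), (23, w, 20, p), (23, w, 20, q), (23, w, 20, r), (23, w, 20, v), (23, w, 22, k), (23, w, 22, p), (23, w, 22, q), (23, w, 22, r), (23, w, 22, v), (23, w, 38, k), (23, w, 38, p), (23, w, 38, q), (23, w, 38, r), (23, w, 38, v)}.
Projecting to A, G (48 duplicate(s) eliminated): {(a, 12), (n, 14), (n, 20), (n, 22), (n, 38), (p, 14), (p, 20), (p, 22), (p, 38), (v, 12), (w, 14), (w, 20), (w, 22), (w, 38), (x, 12)}
σ[G ≤ 24]: keep tuples satisfying G ≤ 24 → {(a, 12), (n, 14), (n, 20), (n, 22), (p, 14), (p, 20), (p, 22), (v, 12), (w, 14), (w, 20), (w, 22), (x, 12)}
Projecting to G, A: {(12, a), (12, v), (12, x), (14, n), (14, p), (14, w), (20, n), (20, p), (20, w), (22, n), (22, p), (22, w)}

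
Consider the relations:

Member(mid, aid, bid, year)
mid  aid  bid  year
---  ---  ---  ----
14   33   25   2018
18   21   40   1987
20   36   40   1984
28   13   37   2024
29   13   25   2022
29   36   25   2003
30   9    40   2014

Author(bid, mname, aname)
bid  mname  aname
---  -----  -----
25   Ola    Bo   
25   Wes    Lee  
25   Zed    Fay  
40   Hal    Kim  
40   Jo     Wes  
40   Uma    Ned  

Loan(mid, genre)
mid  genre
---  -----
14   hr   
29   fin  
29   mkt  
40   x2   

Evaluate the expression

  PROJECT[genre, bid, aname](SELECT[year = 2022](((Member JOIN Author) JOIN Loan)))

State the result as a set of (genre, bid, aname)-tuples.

{(fin, 25, Bo), (fin, 25, Fay), (fin, 25, Lee), (mkt, 25, Bo), (mkt, 25, Fay), (mkt, 25, Lee)}

Natural join on bid: {(14, 33, 25, 2018, Ola, Bo), (14, 33, 25, 2018, Wes, Lee), (14, 33, 25, 2018, Zed, Fay), (18, 21, 40, 1987, Hal, Kim), (18, 21, 40, 1987, Jo, Wes), (18, 21, 40, 1987, Uma, Ned), (20, 36, 40, 1984, Hal, Kim), (20, 36, 40, 1984, Jo, Wes), (20, 36, 40, 1984, Uma, Ned), (29, 13, 25, 2022, Ola, Bo), (29, 13, 25, 2022, Wes, Lee), (29, 13, 25, 2022, Zed, Fay), (29, 36, 25, 2003, Ola, Bo), (29, 36, 25, 2003, Wes, Lee), (29, 36, 25, 2003, Zed, Fay), (30, 9, 40, 2014, Hal, Kim), (30, 9, 40, 2014, Jo, Wes), (30, 9, 40, 2014, Uma, Ned)}
Natural join on mid: {(14, 33, 25, 2018, Ola, Bo, hr), (14, 33, 25, 2018, Wes, Lee, hr), (14, 33, 25, 2018, Zed, Fay, hr), (29, 13, 25, 2022, Ola, Bo, fin), (29, 13, 25, 2022, Ola, Bo, mkt), (29, 13, 25, 2022, Wes, Lee, fin), (29, 13, 25, 2022, Wes, Lee, mkt), (29, 13, 25, 2022, Zed, Fay, fin), (29, 13, 25, 2022, Zed, Fay, mkt), (29, 36, 25, 2003, Ola, Bo, fin), (29, 36, 25, 2003, Ola, Bo, mkt), (29, 36, 25, 2003, Wes, Lee, fin), (29, 36, 25, 2003, Wes, Lee, mkt), (29, 36, 25, 2003, Zed, Fay, fin), (29, 36, 25, 2003, Zed, Fay, mkt)}
Filtering on year = 2022 leaves {(29, 13, 25, 2022, Ola, Bo, fin), (29, 13, 25, 2022, Ola, Bo, mkt), (29, 13, 25, 2022, Wes, Lee, fin), (29, 13, 25, 2022, Wes, Lee, mkt), (29, 13, 25, 2022, Zed, Fay, fin), (29, 13, 25, 2022, Zed, Fay, mkt)}.
Keep only column(s) genre, bid, aname: {(fin, 25, Bo), (fin, 25, Fay), (fin, 25, Lee), (mkt, 25, Bo), (mkt, 25, Fay), (mkt, 25, Lee)}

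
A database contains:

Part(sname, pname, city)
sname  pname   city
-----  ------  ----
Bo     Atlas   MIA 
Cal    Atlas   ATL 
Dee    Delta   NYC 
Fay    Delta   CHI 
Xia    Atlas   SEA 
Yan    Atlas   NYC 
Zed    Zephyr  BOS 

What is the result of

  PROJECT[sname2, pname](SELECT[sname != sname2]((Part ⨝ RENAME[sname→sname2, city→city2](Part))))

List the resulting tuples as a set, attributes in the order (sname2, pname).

{(Bo, Atlas), (Cal, Atlas), (Dee, Delta), (Fay, Delta), (Xia, Atlas), (Yan, Atlas)}

ρ[sname→sname2, city→city2]: schema becomes (sname2, pname, city2); tuples unchanged.
Joining Part and RENAME[sname→sname2, city→city2](Part) on pname yields {(Bo, Atlas, MIA, Bo, MIA), (Bo, Atlas, MIA, Cal, ATL), (Bo, Atlas, MIA, Xia, SEA), (Bo, Atlas, MIA, Yan, NYC), (Cal, Atlas, ATL, Bo, MIA), (Cal, Atlas, ATL, Cal, ATL), (Cal, Atlas, ATL, Xia, SEA), (Cal, Atlas, ATL, Yan, NYC), (Dee, Delta, NYC, Dee, NYC), (Dee, Delta, NYC, Fay, CHI), (Fay, Delta, CHI, Dee, NYC), (Fay, Delta, CHI, Fay, CHI), (Xia, Atlas, SEA, Bo, MIA), (Xia, Atlas, SEA, Cal, ATL), (Xia, Atlas, SEA, Xia, SEA), (Xia, Atlas, SEA, Yan, NYC), (Yan, Atlas, NYC, Bo, MIA), (Yan, Atlas, NYC, Cal, ATL), (Yan, Atlas, NYC, Xia, SEA), (Yan, Atlas, NYC, Yan, NYC), (Zed, Zephyr, BOS, Zed, BOS)}.
Apply σ_{sname != sname2}; surviving tuples: {(Bo, Atlas, MIA, Cal, ATL), (Bo, Atlas, MIA, Xia, SEA), (Bo, Atlas, MIA, Yan, NYC), (Cal, Atlas, ATL, Bo, MIA), (Cal, Atlas, ATL, Xia, SEA), (Cal, Atlas, ATL, Yan, NYC), (Dee, Delta, NYC, Fay, CHI), (Fay, Delta, CHI, Dee, NYC), (Xia, Atlas, SEA, Bo, MIA), (Xia, Atlas, SEA, Cal, ATL), (Xia, Atlas, SEA, Yan, NYC), (Yan, Atlas, NYC, Bo, MIA), (Yan, Atlas, NYC, Cal, ATL), (Yan, Atlas, NYC, Xia, SEA)}
π_{sname2, pname} gives {(Bo, Atlas), (Cal, Atlas), (Dee, Delta), (Fay, Delta), (Xia, Atlas), (Yan, Atlas)} (8 duplicate(s) eliminated).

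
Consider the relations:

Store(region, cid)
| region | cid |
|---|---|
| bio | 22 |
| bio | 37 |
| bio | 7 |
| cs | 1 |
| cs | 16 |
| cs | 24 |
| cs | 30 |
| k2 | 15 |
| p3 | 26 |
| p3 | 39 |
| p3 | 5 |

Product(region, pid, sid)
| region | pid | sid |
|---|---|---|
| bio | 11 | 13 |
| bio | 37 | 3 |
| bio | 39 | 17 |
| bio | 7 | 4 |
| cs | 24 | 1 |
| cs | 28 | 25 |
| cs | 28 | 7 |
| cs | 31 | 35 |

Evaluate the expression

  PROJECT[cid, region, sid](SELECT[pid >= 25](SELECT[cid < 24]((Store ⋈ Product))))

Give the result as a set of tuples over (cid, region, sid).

{(1, cs, 25), (1, cs, 35), (1, cs, 7), (16, cs, 25), (16, cs, 35), (16, cs, 7), (22, bio, 17), (22, bio, 3), (7, bio, 17), (7, bio, 3)}

Joining Store and Product on region yields {(bio, 22, 11, 13), (bio, 22, 37, 3), (bio, 22, 39, 17), (bio, 22, 7, 4), (bio, 37, 11, 13), (bio, 37, 37, 3), (bio, 37, 39, 17), (bio, 37, 7, 4), (bio, 7, 11, 13), (bio, 7, 37, 3), (bio, 7, 39, 17), (bio, 7, 7, 4), (cs, 1, 24, 1), (cs, 1, 28, 25), (cs, 1, 28, 7), (cs, 1, 31, 35), (cs, 16, 24, 1), (cs, 16, 28, 25), (cs, 16, 28, 7), (cs, 16, 31, 35), (cs, 24, 24, 1), (cs, 24, 28, 25), (cs, 24, 28, 7), (cs, 24, 31, 35), (cs, 30, 24, 1), (cs, 30, 28, 25), (cs, 30, 28, 7), (cs, 30, 31, 35)}.
σ[cid < 24]: keep tuples satisfying cid < 24 → {(bio, 22, 11, 13), (bio, 22, 37, 3), (bio, 22, 39, 17), (bio, 22, 7, 4), (bio, 7, 11, 13), (bio, 7, 37, 3), (bio, 7, 39, 17), (bio, 7, 7, 4), (cs, 1, 24, 1), (cs, 1, 28, 25), (cs, 1, 28, 7), (cs, 1, 31, 35), (cs, 16, 24, 1), (cs, 16, 28, 25), (cs, 16, 28, 7), (cs, 16, 31, 35)}
σ[pid >= 25]: keep tuples satisfying pid >= 25 → {(bio, 22, 37, 3), (bio, 22, 39, 17), (bio, 7, 37, 3), (bio, 7, 39, 17), (cs, 1, 28, 25), (cs, 1, 28, 7), (cs, 1, 31, 35), (cs, 16, 28, 25), (cs, 16, 28, 7), (cs, 16, 31, 35)}
π[cid, region, sid]: project onto (cid, region, sid) → {(1, cs, 25), (1, cs, 35), (1, cs, 7), (16, cs, 25), (16, cs, 35), (16, cs, 7), (22, bio, 17), (22, bio, 3), (7, bio, 17), (7, bio, 3)}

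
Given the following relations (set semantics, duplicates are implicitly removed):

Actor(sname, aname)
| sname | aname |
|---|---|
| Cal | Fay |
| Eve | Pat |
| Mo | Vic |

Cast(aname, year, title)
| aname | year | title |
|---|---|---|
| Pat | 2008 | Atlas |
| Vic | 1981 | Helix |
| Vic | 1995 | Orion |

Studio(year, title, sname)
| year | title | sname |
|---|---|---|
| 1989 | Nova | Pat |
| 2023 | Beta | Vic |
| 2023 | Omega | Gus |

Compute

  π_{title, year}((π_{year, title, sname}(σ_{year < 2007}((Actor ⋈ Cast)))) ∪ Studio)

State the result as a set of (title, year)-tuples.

Natural join on aname: {(Eve, Pat, 2008, Atlas), (Mo, Vic, 1981, Helix), (Mo, Vic, 1995, Orion)}
Filtering on year < 2007 leaves {(Mo, Vic, 1981, Helix), (Mo, Vic, 1995, Orion)}.
π[year, title, sname]: project onto (year, title, sname) → {(1981, Helix, Mo), (1995, Orion, Mo)}
Union: {(1981, Helix, Mo), (1995, Orion, Mo)} with {(1989, Nova, Pat), (2023, Beta, Vic), (2023, Omega, Gus)} → {(1981, Helix, Mo), (1989, Nova, Pat), (1995, Orion, Mo), (2023, Beta, Vic), (2023, Omega, Gus)}
π[title, year]: project onto (title, year) → {(Beta, 2023), (Helix, 1981), (Nova, 1989), (Omega, 2023), (Orion, 1995)}

{(Beta, 2023), (Helix, 1981), (Nova, 1989), (Omega, 2023), (Orion, 1995)}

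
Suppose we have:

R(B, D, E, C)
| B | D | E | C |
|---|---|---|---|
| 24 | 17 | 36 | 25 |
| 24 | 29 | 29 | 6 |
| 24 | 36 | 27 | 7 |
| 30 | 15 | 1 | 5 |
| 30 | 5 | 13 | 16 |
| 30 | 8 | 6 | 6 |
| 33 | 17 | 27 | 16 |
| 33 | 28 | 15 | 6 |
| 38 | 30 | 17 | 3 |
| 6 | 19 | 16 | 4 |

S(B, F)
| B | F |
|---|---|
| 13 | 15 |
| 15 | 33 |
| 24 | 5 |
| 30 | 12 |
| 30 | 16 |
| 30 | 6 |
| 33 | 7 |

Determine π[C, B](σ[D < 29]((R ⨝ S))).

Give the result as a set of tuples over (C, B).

{(16, 30), (16, 33), (25, 24), (5, 30), (6, 30), (6, 33)}

R ⋈ S (natural join on B): {(24, 17, 36, 25, 5), (24, 29, 29, 6, 5), (24, 36, 27, 7, 5), (30, 15, 1, 5, 12), (30, 15, 1, 5, 16), (30, 15, 1, 5, 6), (30, 5, 13, 16, 12), (30, 5, 13, 16, 16), (30, 5, 13, 16, 6), (30, 8, 6, 6, 12), (30, 8, 6, 6, 16), (30, 8, 6, 6, 6), (33, 17, 27, 16, 7), (33, 28, 15, 6, 7)}
Apply σ_{D < 29}; surviving tuples: {(24, 17, 36, 25, 5), (30, 15, 1, 5, 12), (30, 15, 1, 5, 16), (30, 15, 1, 5, 6), (30, 5, 13, 16, 12), (30, 5, 13, 16, 16), (30, 5, 13, 16, 6), (30, 8, 6, 6, 12), (30, 8, 6, 6, 16), (30, 8, 6, 6, 6), (33, 17, 27, 16, 7), (33, 28, 15, 6, 7)}
π[C, B]: project onto (C, B) (6 duplicate(s) eliminated) → {(16, 30), (16, 33), (25, 24), (5, 30), (6, 30), (6, 33)}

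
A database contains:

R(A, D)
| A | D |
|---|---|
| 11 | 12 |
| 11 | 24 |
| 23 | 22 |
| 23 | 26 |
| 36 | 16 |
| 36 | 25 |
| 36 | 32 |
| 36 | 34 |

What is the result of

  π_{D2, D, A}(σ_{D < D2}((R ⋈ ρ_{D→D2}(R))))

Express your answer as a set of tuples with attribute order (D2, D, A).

{(24, 12, 11), (25, 16, 36), (26, 22, 23), (32, 16, 36), (32, 25, 36), (34, 16, 36), (34, 25, 36), (34, 32, 36)}

ρ[D→D2]: schema becomes (A, D2); tuples unchanged.
Natural join on A: {(11, 12, 12), (11, 12, 24), (11, 24, 12), (11, 24, 24), (23, 22, 22), (23, 22, 26), (23, 26, 22), (23, 26, 26), (36, 16, 16), (36, 16, 25), (36, 16, 32), (36, 16, 34), (36, 25, 16), (36, 25, 25), (36, 25, 32), (36, 25, 34), (36, 32, 16), (36, 32, 25), (36, 32, 32), (36, 32, 34), (36, 34, 16), (36, 34, 25), (36, 34, 32), (36, 34, 34)}
σ[D < D2]: keep tuples satisfying D < D2 → {(11, 12, 24), (23, 22, 26), (36, 16, 25), (36, 16, 32), (36, 16, 34), (36, 25, 32), (36, 25, 34), (36, 32, 34)}
Projecting to D2, D, A: {(24, 12, 11), (25, 16, 36), (26, 22, 23), (32, 16, 36), (32, 25, 36), (34, 16, 36), (34, 25, 36), (34, 32, 36)}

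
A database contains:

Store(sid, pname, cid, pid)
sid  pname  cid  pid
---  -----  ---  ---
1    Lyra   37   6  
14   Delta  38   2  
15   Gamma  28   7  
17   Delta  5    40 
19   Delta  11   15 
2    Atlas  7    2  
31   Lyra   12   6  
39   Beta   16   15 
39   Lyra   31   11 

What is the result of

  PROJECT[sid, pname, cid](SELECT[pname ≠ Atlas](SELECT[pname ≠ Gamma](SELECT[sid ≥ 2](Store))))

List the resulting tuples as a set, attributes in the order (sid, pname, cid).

Selection sid ≥ 2: {(14, Delta, 38, 2), (15, Gamma, 28, 7), (17, Delta, 5, 40), (19, Delta, 11, 15), (2, Atlas, 7, 2), (31, Lyra, 12, 6), (39, Beta, 16, 15), (39, Lyra, 31, 11)}
Selection pname ≠ Gamma: {(14, Delta, 38, 2), (17, Delta, 5, 40), (19, Delta, 11, 15), (2, Atlas, 7, 2), (31, Lyra, 12, 6), (39, Beta, 16, 15), (39, Lyra, 31, 11)}
Selection pname ≠ Atlas: {(14, Delta, 38, 2), (17, Delta, 5, 40), (19, Delta, 11, 15), (31, Lyra, 12, 6), (39, Beta, 16, 15), (39, Lyra, 31, 11)}
Keep only column(s) sid, pname, cid: {(14, Delta, 38), (17, Delta, 5), (19, Delta, 11), (31, Lyra, 12), (39, Beta, 16), (39, Lyra, 31)}

{(14, Delta, 38), (17, Delta, 5), (19, Delta, 11), (31, Lyra, 12), (39, Beta, 16), (39, Lyra, 31)}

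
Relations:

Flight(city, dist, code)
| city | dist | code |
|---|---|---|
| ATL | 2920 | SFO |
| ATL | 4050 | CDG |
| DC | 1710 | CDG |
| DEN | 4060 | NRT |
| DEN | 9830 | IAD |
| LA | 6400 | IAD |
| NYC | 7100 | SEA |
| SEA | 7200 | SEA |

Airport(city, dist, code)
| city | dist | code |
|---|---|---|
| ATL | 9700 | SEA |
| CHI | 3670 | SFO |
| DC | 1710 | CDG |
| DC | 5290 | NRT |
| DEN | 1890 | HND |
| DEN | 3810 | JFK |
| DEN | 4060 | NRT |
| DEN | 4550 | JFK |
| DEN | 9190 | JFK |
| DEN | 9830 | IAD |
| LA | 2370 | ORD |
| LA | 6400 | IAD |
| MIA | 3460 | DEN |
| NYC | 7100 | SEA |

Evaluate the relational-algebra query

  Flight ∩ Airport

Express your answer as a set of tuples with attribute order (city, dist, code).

{(DC, 1710, CDG), (DEN, 4060, NRT), (DEN, 9830, IAD), (LA, 6400, IAD), (NYC, 7100, SEA)}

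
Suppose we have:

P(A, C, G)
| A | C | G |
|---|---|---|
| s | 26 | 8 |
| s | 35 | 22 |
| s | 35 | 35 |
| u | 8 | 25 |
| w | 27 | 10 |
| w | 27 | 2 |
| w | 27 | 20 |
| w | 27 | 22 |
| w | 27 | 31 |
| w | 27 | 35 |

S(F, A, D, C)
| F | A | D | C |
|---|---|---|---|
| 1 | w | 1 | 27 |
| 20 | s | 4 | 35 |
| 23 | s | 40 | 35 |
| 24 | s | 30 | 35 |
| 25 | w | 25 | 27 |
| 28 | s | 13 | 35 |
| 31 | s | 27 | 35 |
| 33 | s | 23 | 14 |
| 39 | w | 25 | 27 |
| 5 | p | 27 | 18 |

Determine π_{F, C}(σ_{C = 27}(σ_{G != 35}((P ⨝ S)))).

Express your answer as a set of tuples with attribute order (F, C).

Joining P and S on A, C yields {(s, 35, 22, 20, 4), (s, 35, 22, 23, 40), (s, 35, 22, 24, 30), (s, 35, 22, 28, 13), (s, 35, 22, 31, 27), (s, 35, 35, 20, 4), (s, 35, 35, 23, 40), (s, 35, 35, 24, 30), (s, 35, 35, 28, 13), (s, 35, 35, 31, 27), (w, 27, 10, 1, 1), (w, 27, 10, 25, 25), (w, 27, 10, 39, 25), (w, 27, 2, 1, 1), (w, 27, 2, 25, 25), (w, 27, 2, 39, 25), (w, 27, 20, 1, 1), (w, 27, 20, 25, 25), (w, 27, 20, 39, 25), (w, 27, 22, 1, 1), (w, 27, 22, 25, 25), (w, 27, 22, 39, 25), (w, 27, 31, 1, 1), (w, 27, 31, 25, 25), (w, 27, 31, 39, 25), (w, 27, 35, 1, 1), (w, 27, 35, 25, 25), (w, 27, 35, 39, 25)}.
σ[G != 35]: keep tuples satisfying G != 35 → {(s, 35, 22, 20, 4), (s, 35, 22, 23, 40), (s, 35, 22, 24, 30), (s, 35, 22, 28, 13), (s, 35, 22, 31, 27), (w, 27, 10, 1, 1), (w, 27, 10, 25, 25), (w, 27, 10, 39, 25), (w, 27, 2, 1, 1), (w, 27, 2, 25, 25), (w, 27, 2, 39, 25), (w, 27, 20, 1, 1), (w, 27, 20, 25, 25), (w, 27, 20, 39, 25), (w, 27, 22, 1, 1), (w, 27, 22, 25, 25), (w, 27, 22, 39, 25), (w, 27, 31, 1, 1), (w, 27, 31, 25, 25), (w, 27, 31, 39, 25)}
σ[C = 27]: keep tuples satisfying C = 27 → {(w, 27, 10, 1, 1), (w, 27, 10, 25, 25), (w, 27, 10, 39, 25), (w, 27, 2, 1, 1), (w, 27, 2, 25, 25), (w, 27, 2, 39, 25), (w, 27, 20, 1, 1), (w, 27, 20, 25, 25), (w, 27, 20, 39, 25), (w, 27, 22, 1, 1), (w, 27, 22, 25, 25), (w, 27, 22, 39, 25), (w, 27, 31, 1, 1), (w, 27, 31, 25, 25), (w, 27, 31, 39, 25)}
Projecting to F, C (12 duplicate(s) eliminated): {(1, 27), (25, 27), (39, 27)}

{(1, 27), (25, 27), (39, 27)}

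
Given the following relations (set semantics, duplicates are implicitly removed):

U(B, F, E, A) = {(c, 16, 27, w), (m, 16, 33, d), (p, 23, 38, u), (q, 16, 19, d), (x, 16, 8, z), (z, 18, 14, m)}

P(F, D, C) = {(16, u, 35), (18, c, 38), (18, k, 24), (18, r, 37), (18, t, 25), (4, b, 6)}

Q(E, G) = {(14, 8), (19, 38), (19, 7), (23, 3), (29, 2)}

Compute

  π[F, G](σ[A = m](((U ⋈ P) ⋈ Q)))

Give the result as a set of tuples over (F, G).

Natural join on F: {(c, 16, 27, w, u, 35), (m, 16, 33, d, u, 35), (q, 16, 19, d, u, 35), (x, 16, 8, z, u, 35), (z, 18, 14, m, c, 38), (z, 18, 14, m, k, 24), (z, 18, 14, m, r, 37), (z, 18, 14, m, t, 25)}
Natural join on E: {(q, 16, 19, d, u, 35, 38), (q, 16, 19, d, u, 35, 7), (z, 18, 14, m, c, 38, 8), (z, 18, 14, m, k, 24, 8), (z, 18, 14, m, r, 37, 8), (z, 18, 14, m, t, 25, 8)}
Selection A = m: {(z, 18, 14, m, c, 38, 8), (z, 18, 14, m, k, 24, 8), (z, 18, 14, m, r, 37, 8), (z, 18, 14, m, t, 25, 8)}
Projecting to F, G (3 duplicate(s) eliminated): {(18, 8)}

{(18, 8)}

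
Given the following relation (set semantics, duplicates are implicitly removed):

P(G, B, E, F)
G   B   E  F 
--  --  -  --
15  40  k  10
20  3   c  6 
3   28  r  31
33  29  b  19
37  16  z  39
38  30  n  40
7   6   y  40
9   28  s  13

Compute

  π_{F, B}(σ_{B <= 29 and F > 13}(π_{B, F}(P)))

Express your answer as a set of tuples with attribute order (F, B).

Projecting to B, F: {(16, 39), (28, 13), (28, 31), (29, 19), (3, 6), (30, 40), (40, 10), (6, 40)}
σ[B <= 29 and F > 13]: keep tuples satisfying B <= 29 and F > 13 → {(16, 39), (28, 31), (29, 19), (6, 40)}
Projecting to F, B: {(19, 29), (31, 28), (39, 16), (40, 6)}

{(19, 29), (31, 28), (39, 16), (40, 6)}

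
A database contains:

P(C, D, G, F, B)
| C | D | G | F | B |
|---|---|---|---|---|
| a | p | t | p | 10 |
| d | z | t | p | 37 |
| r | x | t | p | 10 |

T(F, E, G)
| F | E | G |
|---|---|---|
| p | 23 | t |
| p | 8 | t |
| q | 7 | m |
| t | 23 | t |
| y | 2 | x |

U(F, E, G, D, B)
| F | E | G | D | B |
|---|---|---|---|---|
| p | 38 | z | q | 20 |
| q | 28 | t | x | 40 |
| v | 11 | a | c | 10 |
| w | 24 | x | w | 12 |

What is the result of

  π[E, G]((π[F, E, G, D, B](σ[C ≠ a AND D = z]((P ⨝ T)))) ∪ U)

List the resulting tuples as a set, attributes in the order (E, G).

{(11, a), (23, t), (24, x), (28, t), (38, z), (8, t)}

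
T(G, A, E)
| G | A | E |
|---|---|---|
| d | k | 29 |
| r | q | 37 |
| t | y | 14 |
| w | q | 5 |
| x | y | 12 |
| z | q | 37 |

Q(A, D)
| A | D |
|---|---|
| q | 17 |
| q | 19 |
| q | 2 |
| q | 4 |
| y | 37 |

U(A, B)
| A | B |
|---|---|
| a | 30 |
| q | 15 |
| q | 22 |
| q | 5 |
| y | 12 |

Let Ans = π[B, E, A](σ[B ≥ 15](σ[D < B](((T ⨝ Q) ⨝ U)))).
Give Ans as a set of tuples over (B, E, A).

Joining T and Q on A yields {(r, q, 37, 17), (r, q, 37, 19), (r, q, 37, 2), (r, q, 37, 4), (t, y, 14, 37), (w, q, 5, 17), (w, q, 5, 19), (w, q, 5, 2), (w, q, 5, 4), (x, y, 12, 37), (z, q, 37, 17), (z, q, 37, 19), (z, q, 37, 2), (z, q, 37, 4)}.
Joining (T ⨝ Q) and U on A yields {(r, q, 37, 17, 15), (r, q, 37, 17, 22), (r, q, 37, 17, 5), (r, q, 37, 19, 15), (r, q, 37, 19, 22), (r, q, 37, 19, 5), (r, q, 37, 2, 15), (r, q, 37, 2, 22), (r, q, 37, 2, 5), (r, q, 37, 4, 15), (r, q, 37, 4, 22), (r, q, 37, 4, 5), (t, y, 14, 37, 12), (w, q, 5, 17, 15), (w, q, 5, 17, 22), (w, q, 5, 17, 5), (w, q, 5, 19, 15), (w, q, 5, 19, 22), (w, q, 5, 19, 5), (w, q, 5, 2, 15), (w, q, 5, 2, 22), (w, q, 5, 2, 5), (w, q, 5, 4, 15), (w, q, 5, 4, 22), (w, q, 5, 4, 5), (x, y, 12, 37, 12), (z, q, 37, 17, 15), (z, q, 37, 17, 22), (z, q, 37, 17, 5), (z, q, 37, 19, 15), (z, q, 37, 19, 22), (z, q, 37, 19, 5), (z, q, 37, 2, 15), (z, q, 37, 2, 22), (z, q, 37, 2, 5), (z, q, 37, 4, 15), (z, q, 37, 4, 22), (z, q, 37, 4, 5)}.
σ[D < B]: keep tuples satisfying D < B → {(r, q, 37, 17, 22), (r, q, 37, 19, 22), (r, q, 37, 2, 15), (r, q, 37, 2, 22), (r, q, 37, 2, 5), (r, q, 37, 4, 15), (r, q, 37, 4, 22), (r, q, 37, 4, 5), (w, q, 5, 17, 22), (w, q, 5, 19, 22), (w, q, 5, 2, 15), (w, q, 5, 2, 22), (w, q, 5, 2, 5), (w, q, 5, 4, 15), (w, q, 5, 4, 22), (w, q, 5, 4, 5), (z, q, 37, 17, 22), (z, q, 37, 19, 22), (z, q, 37, 2, 15), (z, q, 37, 2, 22), (z, q, 37, 2, 5), (z, q, 37, 4, 15), (z, q, 37, 4, 22), (z, q, 37, 4, 5)}
σ[B ≥ 15]: keep tuples satisfying B ≥ 15 → {(r, q, 37, 17, 22), (r, q, 37, 19, 22), (r, q, 37, 2, 15), (r, q, 37, 2, 22), (r, q, 37, 4, 15), (r, q, 37, 4, 22), (w, q, 5, 17, 22), (w, q, 5, 19, 22), (w, q, 5, 2, 15), (w, q, 5, 2, 22), (w, q, 5, 4, 15), (w, q, 5, 4, 22), (z, q, 37, 17, 22), (z, q, 37, 19, 22), (z, q, 37, 2, 15), (z, q, 37, 2, 22), (z, q, 37, 4, 15), (z, q, 37, 4, 22)}
π[B, E, A]: project onto (B, E, A) (14 duplicate(s) eliminated) → {(15, 37, q), (15, 5, q), (22, 37, q), (22, 5, q)}

{(15, 37, q), (15, 5, q), (22, 37, q), (22, 5, q)}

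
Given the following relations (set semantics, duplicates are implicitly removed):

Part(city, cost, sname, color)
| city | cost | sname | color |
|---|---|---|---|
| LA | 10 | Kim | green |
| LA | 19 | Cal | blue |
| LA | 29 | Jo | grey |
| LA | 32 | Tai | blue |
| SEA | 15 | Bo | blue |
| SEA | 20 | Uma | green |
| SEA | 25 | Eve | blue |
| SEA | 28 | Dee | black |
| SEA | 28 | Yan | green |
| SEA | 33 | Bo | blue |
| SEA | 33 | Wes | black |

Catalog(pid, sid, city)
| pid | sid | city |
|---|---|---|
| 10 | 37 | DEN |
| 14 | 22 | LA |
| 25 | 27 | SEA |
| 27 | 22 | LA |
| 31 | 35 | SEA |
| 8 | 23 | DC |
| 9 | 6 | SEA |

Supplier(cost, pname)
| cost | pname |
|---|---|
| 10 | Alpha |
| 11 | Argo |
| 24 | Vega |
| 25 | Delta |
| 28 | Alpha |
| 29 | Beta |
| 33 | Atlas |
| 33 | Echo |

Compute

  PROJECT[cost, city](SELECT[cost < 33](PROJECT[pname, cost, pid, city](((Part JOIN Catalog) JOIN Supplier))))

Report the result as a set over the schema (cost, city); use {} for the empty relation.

{(10, LA), (25, SEA), (28, SEA), (29, LA)}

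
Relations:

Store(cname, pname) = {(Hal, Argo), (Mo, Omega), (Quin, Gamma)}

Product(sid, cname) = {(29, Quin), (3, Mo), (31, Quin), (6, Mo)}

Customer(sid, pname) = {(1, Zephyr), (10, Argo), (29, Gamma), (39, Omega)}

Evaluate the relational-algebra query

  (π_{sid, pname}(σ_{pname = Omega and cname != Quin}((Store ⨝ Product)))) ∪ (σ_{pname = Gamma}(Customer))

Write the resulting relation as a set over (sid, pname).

Natural join on cname: {(Mo, Omega, 3), (Mo, Omega, 6), (Quin, Gamma, 29), (Quin, Gamma, 31)}
Filtering on pname = Omega and cname != Quin leaves {(Mo, Omega, 3), (Mo, Omega, 6)}.
Keep only column(s) sid, pname: {(3, Omega), (6, Omega)}
Filtering on pname = Gamma leaves {(29, Gamma)}.
Union: {(3, Omega), (6, Omega)} with {(29, Gamma)} → {(29, Gamma), (3, Omega), (6, Omega)}

{(29, Gamma), (3, Omega), (6, Omega)}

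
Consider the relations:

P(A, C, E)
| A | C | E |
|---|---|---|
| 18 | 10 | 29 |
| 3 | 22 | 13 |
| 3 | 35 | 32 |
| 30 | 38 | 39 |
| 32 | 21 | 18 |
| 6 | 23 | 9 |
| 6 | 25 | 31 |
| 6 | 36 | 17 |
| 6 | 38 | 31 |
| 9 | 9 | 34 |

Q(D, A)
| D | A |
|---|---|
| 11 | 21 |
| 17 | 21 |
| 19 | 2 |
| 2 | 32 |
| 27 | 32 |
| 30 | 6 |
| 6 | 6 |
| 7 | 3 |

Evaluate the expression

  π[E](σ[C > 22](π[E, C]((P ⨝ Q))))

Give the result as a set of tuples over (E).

P ⋈ Q (natural join on A): {(3, 22, 13, 7), (3, 35, 32, 7), (32, 21, 18, 2), (32, 21, 18, 27), (6, 23, 9, 30), (6, 23, 9, 6), (6, 25, 31, 30), (6, 25, 31, 6), (6, 36, 17, 30), (6, 36, 17, 6), (6, 38, 31, 30), (6, 38, 31, 6)}
Projecting to E, C (5 duplicate(s) eliminated): {(13, 22), (17, 36), (18, 21), (31, 25), (31, 38), (32, 35), (9, 23)}
Selection C > 22: {(17, 36), (31, 25), (31, 38), (32, 35), (9, 23)}
Projecting to E (1 duplicate(s) eliminated): {17, 31, 32, 9}

{17, 31, 32, 9}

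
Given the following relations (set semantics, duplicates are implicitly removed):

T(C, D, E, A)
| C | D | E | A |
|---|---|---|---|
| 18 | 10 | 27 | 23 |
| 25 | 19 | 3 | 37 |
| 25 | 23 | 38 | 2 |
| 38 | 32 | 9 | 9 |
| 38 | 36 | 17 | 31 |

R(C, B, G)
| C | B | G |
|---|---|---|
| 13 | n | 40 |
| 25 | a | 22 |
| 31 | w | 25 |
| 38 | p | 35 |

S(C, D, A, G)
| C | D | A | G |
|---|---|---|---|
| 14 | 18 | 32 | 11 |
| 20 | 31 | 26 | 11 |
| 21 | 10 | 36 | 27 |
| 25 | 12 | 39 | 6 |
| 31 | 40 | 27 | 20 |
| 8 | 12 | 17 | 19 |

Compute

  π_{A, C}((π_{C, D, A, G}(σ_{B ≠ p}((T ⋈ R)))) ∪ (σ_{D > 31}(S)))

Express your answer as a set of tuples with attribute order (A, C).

{(2, 25), (27, 31), (37, 25)}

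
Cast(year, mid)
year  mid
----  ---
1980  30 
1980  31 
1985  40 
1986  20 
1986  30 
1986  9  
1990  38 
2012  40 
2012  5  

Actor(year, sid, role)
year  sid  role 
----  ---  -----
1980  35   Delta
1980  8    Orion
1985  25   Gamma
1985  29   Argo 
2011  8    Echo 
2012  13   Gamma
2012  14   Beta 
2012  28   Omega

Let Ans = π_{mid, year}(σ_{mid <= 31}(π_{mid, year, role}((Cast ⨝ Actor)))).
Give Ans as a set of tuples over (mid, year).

Natural join on year: {(1980, 30, 35, Delta), (1980, 30, 8, Orion), (1980, 31, 35, Delta), (1980, 31, 8, Orion), (1985, 40, 25, Gamma), (1985, 40, 29, Argo), (2012, 40, 13, Gamma), (2012, 40, 14, Beta), (2012, 40, 28, Omega), (2012, 5, 13, Gamma), (2012, 5, 14, Beta), (2012, 5, 28, Omega)}
Projecting to mid, year, role: {(30, 1980, Delta), (30, 1980, Orion), (31, 1980, Delta), (31, 1980, Orion), (40, 1985, Argo), (40, 1985, Gamma), (40, 2012, Beta), (40, 2012, Gamma), (40, 2012, Omega), (5, 2012, Beta), (5, 2012, Gamma), (5, 2012, Omega)}
σ[mid <= 31]: keep tuples satisfying mid <= 31 → {(30, 1980, Delta), (30, 1980, Orion), (31, 1980, Delta), (31, 1980, Orion), (5, 2012, Beta), (5, 2012, Gamma), (5, 2012, Omega)}
Projecting to mid, year (4 duplicate(s) eliminated): {(30, 1980), (31, 1980), (5, 2012)}

{(30, 1980), (31, 1980), (5, 2012)}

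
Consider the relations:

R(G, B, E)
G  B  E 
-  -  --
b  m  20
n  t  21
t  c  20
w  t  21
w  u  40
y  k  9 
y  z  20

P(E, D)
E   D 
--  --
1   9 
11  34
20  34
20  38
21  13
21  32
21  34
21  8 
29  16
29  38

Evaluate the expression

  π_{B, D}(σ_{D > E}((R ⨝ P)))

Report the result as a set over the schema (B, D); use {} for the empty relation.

{(c, 34), (c, 38), (m, 34), (m, 38), (t, 32), (t, 34), (z, 34), (z, 38)}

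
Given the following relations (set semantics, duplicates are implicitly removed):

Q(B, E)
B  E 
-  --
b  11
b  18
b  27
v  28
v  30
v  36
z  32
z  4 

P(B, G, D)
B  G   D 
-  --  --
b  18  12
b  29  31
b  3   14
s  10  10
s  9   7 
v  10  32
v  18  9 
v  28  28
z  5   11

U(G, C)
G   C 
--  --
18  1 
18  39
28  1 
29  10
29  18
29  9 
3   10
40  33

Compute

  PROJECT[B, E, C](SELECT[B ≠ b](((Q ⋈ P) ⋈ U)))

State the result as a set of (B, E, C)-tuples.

{(v, 28, 1), (v, 28, 39), (v, 30, 1), (v, 30, 39), (v, 36, 1), (v, 36, 39)}

Joining Q and P on B yields {(b, 11, 18, 12), (b, 11, 29, 31), (b, 11, 3, 14), (b, 18, 18, 12), (b, 18, 29, 31), (b, 18, 3, 14), (b, 27, 18, 12), (b, 27, 29, 31), (b, 27, 3, 14), (v, 28, 10, 32), (v, 28, 18, 9), (v, 28, 28, 28), (v, 30, 10, 32), (v, 30, 18, 9), (v, 30, 28, 28), (v, 36, 10, 32), (v, 36, 18, 9), (v, 36, 28, 28), (z, 32, 5, 11), (z, 4, 5, 11)}.
Joining (Q ⋈ P) and U on G yields {(b, 11, 18, 12, 1), (b, 11, 18, 12, 39), (b, 11, 29, 31, 10), (b, 11, 29, 31, 18), (b, 11, 29, 31, 9), (b, 11, 3, 14, 10), (b, 18, 18, 12, 1), (b, 18, 18, 12, 39), (b, 18, 29, 31, 10), (b, 18, 29, 31, 18), (b, 18, 29, 31, 9), (b, 18, 3, 14, 10), (b, 27, 18, 12, 1), (b, 27, 18, 12, 39), (b, 27, 29, 31, 10), (b, 27, 29, 31, 18), (b, 27, 29, 31, 9), (b, 27, 3, 14, 10), (v, 28, 18, 9, 1), (v, 28, 18, 9, 39), (v, 28, 28, 28, 1), (v, 30, 18, 9, 1), (v, 30, 18, 9, 39), (v, 30, 28, 28, 1), (v, 36, 18, 9, 1), (v, 36, 18, 9, 39), (v, 36, 28, 28, 1)}.
Apply σ_{B ≠ b}; surviving tuples: {(v, 28, 18, 9, 1), (v, 28, 18, 9, 39), (v, 28, 28, 28, 1), (v, 30, 18, 9, 1), (v, 30, 18, 9, 39), (v, 30, 28, 28, 1), (v, 36, 18, 9, 1), (v, 36, 18, 9, 39), (v, 36, 28, 28, 1)}
Projecting to B, E, C (3 duplicate(s) eliminated): {(v, 28, 1), (v, 28, 39), (v, 30, 1), (v, 30, 39), (v, 36, 1), (v, 36, 39)}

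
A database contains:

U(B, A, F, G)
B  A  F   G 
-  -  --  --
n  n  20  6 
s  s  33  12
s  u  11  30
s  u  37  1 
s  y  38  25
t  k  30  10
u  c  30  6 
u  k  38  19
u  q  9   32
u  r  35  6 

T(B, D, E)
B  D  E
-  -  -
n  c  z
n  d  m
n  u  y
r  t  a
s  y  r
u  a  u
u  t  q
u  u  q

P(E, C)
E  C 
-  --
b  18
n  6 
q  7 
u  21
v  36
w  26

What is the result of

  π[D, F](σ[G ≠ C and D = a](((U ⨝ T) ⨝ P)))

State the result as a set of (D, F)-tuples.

U ⋈ T (natural join on B): {(n, n, 20, 6, c, z), (n, n, 20, 6, d, m), (n, n, 20, 6, u, y), (s, s, 33, 12, y, r), (s, u, 11, 30, y, r), (s, u, 37, 1, y, r), (s, y, 38, 25, y, r), (u, c, 30, 6, a, u), (u, c, 30, 6, t, q), (u, c, 30, 6, u, q), (u, k, 38, 19, a, u), (u, k, 38, 19, t, q), (u, k, 38, 19, u, q), (u, q, 9, 32, a, u), (u, q, 9, 32, t, q), (u, q, 9, 32, u, q), (u, r, 35, 6, a, u), (u, r, 35, 6, t, q), (u, r, 35, 6, u, q)}
(U ⨝ T) ⋈ P (natural join on E): {(u, c, 30, 6, a, u, 21), (u, c, 30, 6, t, q, 7), (u, c, 30, 6, u, q, 7), (u, k, 38, 19, a, u, 21), (u, k, 38, 19, t, q, 7), (u, k, 38, 19, u, q, 7), (u, q, 9, 32, a, u, 21), (u, q, 9, 32, t, q, 7), (u, q, 9, 32, u, q, 7), (u, r, 35, 6, a, u, 21), (u, r, 35, 6, t, q, 7), (u, r, 35, 6, u, q, 7)}
Selection G ≠ C and D = a: {(u, c, 30, 6, a, u, 21), (u, k, 38, 19, a, u, 21), (u, q, 9, 32, a, u, 21), (u, r, 35, 6, a, u, 21)}
Keep only column(s) D, F: {(a, 30), (a, 35), (a, 38), (a, 9)}

{(a, 30), (a, 35), (a, 38), (a, 9)}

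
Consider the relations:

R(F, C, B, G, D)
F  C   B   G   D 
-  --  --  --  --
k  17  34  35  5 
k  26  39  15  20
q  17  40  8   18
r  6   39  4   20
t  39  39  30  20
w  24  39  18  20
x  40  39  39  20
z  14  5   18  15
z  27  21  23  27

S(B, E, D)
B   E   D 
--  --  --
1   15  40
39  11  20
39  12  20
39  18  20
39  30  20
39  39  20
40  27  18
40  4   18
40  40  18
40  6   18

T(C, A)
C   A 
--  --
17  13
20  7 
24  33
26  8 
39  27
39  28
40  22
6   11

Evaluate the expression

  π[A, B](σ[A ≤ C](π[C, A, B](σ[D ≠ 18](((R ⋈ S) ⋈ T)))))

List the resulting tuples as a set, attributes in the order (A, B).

{(22, 39), (27, 39), (28, 39), (8, 39)}

Natural join on B, D: {(k, 26, 39, 15, 20, 11), (k, 26, 39, 15, 20, 12), (k, 26, 39, 15, 20, 18), (k, 26, 39, 15, 20, 30), (k, 26, 39, 15, 20, 39), (q, 17, 40, 8, 18, 27), (q, 17, 40, 8, 18, 4), (q, 17, 40, 8, 18, 40), (q, 17, 40, 8, 18, 6), (r, 6, 39, 4, 20, 11), (r, 6, 39, 4, 20, 12), (r, 6, 39, 4, 20, 18), (r, 6, 39, 4, 20, 30), (r, 6, 39, 4, 20, 39), (t, 39, 39, 30, 20, 11), (t, 39, 39, 30, 20, 12), (t, 39, 39, 30, 20, 18), (t, 39, 39, 30, 20, 30), (t, 39, 39, 30, 20, 39), (w, 24, 39, 18, 20, 11), (w, 24, 39, 18, 20, 12), (w, 24, 39, 18, 20, 18), (w, 24, 39, 18, 20, 30), (w, 24, 39, 18, 20, 39), (x, 40, 39, 39, 20, 11), (x, 40, 39, 39, 20, 12), (x, 40, 39, 39, 20, 18), (x, 40, 39, 39, 20, 30), (x, 40, 39, 39, 20, 39)}
Natural join on C: {(k, 26, 39, 15, 20, 11, 8), (k, 26, 39, 15, 20, 12, 8), (k, 26, 39, 15, 20, 18, 8), (k, 26, 39, 15, 20, 30, 8), (k, 26, 39, 15, 20, 39, 8), (q, 17, 40, 8, 18, 27, 13), (q, 17, 40, 8, 18, 4, 13), (q, 17, 40, 8, 18, 40, 13), (q, 17, 40, 8, 18, 6, 13), (r, 6, 39, 4, 20, 11, 11), (r, 6, 39, 4, 20, 12, 11), (r, 6, 39, 4, 20, 18, 11), (r, 6, 39, 4, 20, 30, 11), (r, 6, 39, 4, 20, 39, 11), (t, 39, 39, 30, 20, 11, 27), (t, 39, 39, 30, 20, 11, 28), (t, 39, 39, 30, 20, 12, 27), (t, 39, 39, 30, 20, 12, 28), (t, 39, 39, 30, 20, 18, 27), (t, 39, 39, 30, 20, 18, 28), (t, 39, 39, 30, 20, 30, 27), (t, 39, 39, 30, 20, 30, 28), (t, 39, 39, 30, 20, 39, 27), (t, 39, 39, 30, 20, 39, 28), (w, 24, 39, 18, 20, 11, 33), (w, 24, 39, 18, 20, 12, 33), (w, 24, 39, 18, 20, 18, 33), (w, 24, 39, 18, 20, 30, 33), (w, 24, 39, 18, 20, 39, 33), (x, 40, 39, 39, 20, 11, 22), (x, 40, 39, 39, 20, 12, 22), (x, 40, 39, 39, 20, 18, 22), (x, 40, 39, 39, 20, 30, 22), (x, 40, 39, 39, 20, 39, 22)}
Apply σ_{D ≠ 18}; surviving tuples: {(k, 26, 39, 15, 20, 11, 8), (k, 26, 39, 15, 20, 12, 8), (k, 26, 39, 15, 20, 18, 8), (k, 26, 39, 15, 20, 30, 8), (k, 26, 39, 15, 20, 39, 8), (r, 6, 39, 4, 20, 11, 11), (r, 6, 39, 4, 20, 12, 11), (r, 6, 39, 4, 20, 18, 11), (r, 6, 39, 4, 20, 30, 11), (r, 6, 39, 4, 20, 39, 11), (t, 39, 39, 30, 20, 11, 27), (t, 39, 39, 30, 20, 11, 28), (t, 39, 39, 30, 20, 12, 27), (t, 39, 39, 30, 20, 12, 28), (t, 39, 39, 30, 20, 18, 27), (t, 39, 39, 30, 20, 18, 28), (t, 39, 39, 30, 20, 30, 27), (t, 39, 39, 30, 20, 30, 28), (t, 39, 39, 30, 20, 39, 27), (t, 39, 39, 30, 20, 39, 28), (w, 24, 39, 18, 20, 11, 33), (w, 24, 39, 18, 20, 12, 33), (w, 24, 39, 18, 20, 18, 33), (w, 24, 39, 18, 20, 30, 33), (w, 24, 39, 18, 20, 39, 33), (x, 40, 39, 39, 20, 11, 22), (x, 40, 39, 39, 20, 12, 22), (x, 40, 39, 39, 20, 18, 22), (x, 40, 39, 39, 20, 30, 22), (x, 40, 39, 39, 20, 39, 22)}
π_{C, A, B} gives {(24, 33, 39), (26, 8, 39), (39, 27, 39), (39, 28, 39), (40, 22, 39), (6, 11, 39)} (24 duplicate(s) eliminated).
Apply σ_{A ≤ C}; surviving tuples: {(26, 8, 39), (39, 27, 39), (39, 28, 39), (40, 22, 39)}
π_{A, B} gives {(22, 39), (27, 39), (28, 39), (8, 39)}.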